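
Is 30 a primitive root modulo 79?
ord_79(30) divides 78. For each prime q|78: 30^{39}≡78, 30^{26}≡23, 30^{6}≡8, none ≡ 1. So 30 has order 78 and is a primitive root mod 79.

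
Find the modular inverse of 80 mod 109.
Since 109 is prime, by Fermat 80^(-1) ≡ 80^{107} ≡ 15 mod 109. Verify: 80 × 15 = 1200 ≡ 1 mod 109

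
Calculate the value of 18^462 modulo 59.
Using Fermat: 18^{58} ≡ 1 (mod 59). 462 ≡ 56 (mod 58). So 18^{462} ≡ 18^{56} ≡ 57 (mod 59)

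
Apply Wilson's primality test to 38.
(37)! mod 38 = 0. Since 0 ≢ -1 mod 38, 38 is not prime.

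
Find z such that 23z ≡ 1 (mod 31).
Since 31 is prime, by Fermat 23^(-1) ≡ 23^{29} ≡ 27 (mod 31). Verify: 23 × 27 = 621 ≡ 1 (mod 31)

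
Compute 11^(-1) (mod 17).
Since 17 is prime, by Fermat 11^(-1) ≡ 11^{15} ≡ 14 (mod 17). Verify: 11 × 14 = 154 ≡ 1 (mod 17)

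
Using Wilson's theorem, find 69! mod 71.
(70)! = (69)! × (70) ≡ -1 (mod 71). So (69)! ≡ -1 × (70)^(-1) ≡ (-1)×(-1) = 1 (mod 71)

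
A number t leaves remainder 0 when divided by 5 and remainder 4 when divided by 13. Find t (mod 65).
M = 5 × 13 = 65. M₁ = 13, y₁ ≡ 2 (mod 5). M₂ = 5, y₂ ≡ 8 (mod 13). t = 0×13×2 + 4×5×8 ≡ 30 (mod 65)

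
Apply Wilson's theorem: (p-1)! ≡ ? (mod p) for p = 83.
By Wilson's theorem, (82)! ≡ -1 ≡ 82 mod 83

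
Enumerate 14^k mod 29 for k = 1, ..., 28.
14^1, 14^2, ..., 14^{28} mod 29: [14, 22, 18, 20, 19, 5, 12, 23, 3, 13, 8, 25, 2, 28, 15, 7, 11, 9, 10, 24, 17, 6, 26, 16, 21, 4, 27, 1]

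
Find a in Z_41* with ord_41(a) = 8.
3 has order 8 mod 41 since 3^{8} ≡ 1 (mod 41) and no smaller power works.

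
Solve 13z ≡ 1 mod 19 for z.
Since 19 is prime, by Fermat 13^(-1) ≡ 13^{17} ≡ 3 mod 19. Verify: 13 × 3 = 39 ≡ 1 mod 19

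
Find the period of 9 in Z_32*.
Powers of 9 mod 32: 9^1≡9, 9^2≡17, 9^3≡25, 9^4≡1. ord_32(9) = 4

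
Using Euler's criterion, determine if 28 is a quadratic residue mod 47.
By Euler's criterion: 28^{23} ≡ 1 mod 47. Since this equals 1, 28 is a QR.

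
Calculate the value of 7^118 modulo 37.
Using Fermat: 7^{36} ≡ 1 (mod 37). 118 ≡ 10 (mod 36). So 7^{118} ≡ 7^{10} ≡ 7 (mod 37)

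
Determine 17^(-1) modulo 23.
Since 23 is prime, by Fermat 17^(-1) ≡ 17^{21} ≡ 19 (mod 23). Verify: 17 × 19 = 323 ≡ 1 (mod 23)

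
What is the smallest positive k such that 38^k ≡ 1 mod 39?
Powers of 38 mod 39: 38^1≡38, 38^2≡1. Order = 2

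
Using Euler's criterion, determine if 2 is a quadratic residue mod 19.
By Euler's criterion: 2^{9} ≡ 18 mod 19. Since this equals -1 (≡ 18), 2 is not a QR.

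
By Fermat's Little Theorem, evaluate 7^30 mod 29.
By Fermat: 7^{28} ≡ 1 (mod 29). So 7^{30} = 7^{28} · 7^{2} ≡ 7^{2} ≡ 20 (mod 29)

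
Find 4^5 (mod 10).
By repeated squaring (mod 10): 4^{1}≡4, 4^{2}≡6, 4^{4}≡6. Then 4^{5} = 4^{4+1} ≡ 6 × 4 ≡ 4 (mod 10)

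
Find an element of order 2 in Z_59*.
58 has order 2 mod 59 since 58^{2} ≡ 1 (mod 59) and no smaller power works.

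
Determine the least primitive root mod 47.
g = 5. Powers: [5, 25, 31, 14, 23, 21, 11, 8, 40, ...] generates all 46 non-zero residues.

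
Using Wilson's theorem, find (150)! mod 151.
By Wilson's theorem, (150)! ≡ -1 ≡ 150 mod 151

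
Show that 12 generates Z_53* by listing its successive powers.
12^1, 12^2, ..., 12^{52} mod 53: [12, 38, 32, 13, 50, 17, 45, 10, 14, 9, 2, 24, 23, 11, 26, 47, 34, 37, 20, 28, 18, 4, 48, 46, 22, 52, 41, 15, 21, 40, 3, 36, 8, 43, 39, 44, 51, 29, 30, 42, 27, 6, 19, 16, 33, 25, 35, 49, 5, 7, 31, 1]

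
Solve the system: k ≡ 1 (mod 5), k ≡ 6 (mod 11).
M = 5 × 11 = 55. M₁ = 11, y₁ ≡ 1 (mod 5). M₂ = 5, y₂ ≡ 9 (mod 11). k = 1×11×1 + 6×5×9 ≡ 6 (mod 55)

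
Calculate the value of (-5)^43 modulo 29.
Using Fermat: (-5)^{28} ≡ 1 (mod 29). 43 ≡ 15 (mod 28). So (-5)^{43} ≡ (-5)^{15} ≡ 24 (mod 29)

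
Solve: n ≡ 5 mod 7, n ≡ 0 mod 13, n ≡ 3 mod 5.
M = 7 × 13 × 5 = 455. M₁ = 65, y₁ ≡ 4 mod 7. M₂ = 35, y₂ ≡ 3 mod 13. M₃ = 91, y₃ ≡ 1 mod 5. n = 5×65×4 + 0×35×3 + 3×91×1 ≡ 208 mod 455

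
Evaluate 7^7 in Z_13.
By repeated squaring (mod 13): 7^{1}≡7, 7^{2}≡10, 7^{4}≡9. Then 7^{7} = 7^{4+2+1} ≡ 9 × 10 × 7 ≡ 6 (mod 13)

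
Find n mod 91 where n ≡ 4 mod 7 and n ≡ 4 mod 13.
M = 7 × 13 = 91. M₁ = 13, y₁ ≡ 6 mod 7. M₂ = 7, y₂ ≡ 2 mod 13. n = 4×13×6 + 4×7×2 ≡ 4 mod 91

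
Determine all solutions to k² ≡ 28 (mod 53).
The square roots of 28 mod 53 are 44 and 9. Verify: 44² = 1936 ≡ 28 (mod 53)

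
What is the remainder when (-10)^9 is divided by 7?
Using Fermat: (-10)^{6} ≡ 1 mod 7. 9 ≡ 3 mod 6. So (-10)^{9} ≡ (-10)^{3} ≡ 1 mod 7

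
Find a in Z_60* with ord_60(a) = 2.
11 has order 2 mod 60 since 11^{2} ≡ 1 (mod 60) and no smaller power works.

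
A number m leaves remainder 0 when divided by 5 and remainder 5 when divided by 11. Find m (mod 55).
M = 5 × 11 = 55. M₁ = 11, y₁ ≡ 1 (mod 5). M₂ = 5, y₂ ≡ 9 (mod 11). m = 0×11×1 + 5×5×9 ≡ 5 (mod 55)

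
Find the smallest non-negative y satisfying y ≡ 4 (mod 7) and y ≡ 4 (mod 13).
M = 7 × 13 = 91. M₁ = 13, y₁ ≡ 6 (mod 7). M₂ = 7, y₂ ≡ 2 (mod 13). y = 4×13×6 + 4×7×2 ≡ 4 (mod 91)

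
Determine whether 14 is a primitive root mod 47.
14^{23} ≡ 1 mod 47 and 23 < 46, so ord_47(14) = 23 ≠ 46 and 14 is not a primitive root.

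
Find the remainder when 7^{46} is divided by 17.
By Fermat: 7^{16} ≡ 1 (mod 17). 46 = 2×16 + 14. So 7^{46} ≡ 7^{14} ≡ 8 (mod 17)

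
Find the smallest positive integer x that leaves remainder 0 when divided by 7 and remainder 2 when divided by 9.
M = 7 × 9 = 63. M₁ = 9, y₁ ≡ 4 mod 7. M₂ = 7, y₂ ≡ 4 mod 9. x = 0×9×4 + 2×7×4 ≡ 56 mod 63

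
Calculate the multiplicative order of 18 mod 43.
Powers of 18 mod 43: 18^1≡18, 18^2≡23, 18^3≡27, 18^4≡13, 18^5≡19, 18^6≡41, 18^7≡7, 18^8≡40, 18^9≡32, 18^10≡17, 18^11≡5, 18^12≡4, 18^13≡29, 18^14≡6, 18^15≡22, 18^16≡9, 18^17≡33, 18^18≡35, 18^19≡28, 18^20≡31, 18^21≡42, 18^22≡25, 18^23≡20, 18^24≡16, 18^25≡30, 18^26≡24, 18^27≡2, 18^28≡36, 18^29≡3, 18^30≡11, 18^31≡26, 18^32≡38, 18^33≡39, 18^34≡14, 18^35≡37, 18^36≡21, 18^37≡34, 18^38≡10, 18^39≡8, 18^40≡15, 18^41≡12, 18^42≡1. ord_43(18) = 42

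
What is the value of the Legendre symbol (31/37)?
(31/37) = 31^{18} mod 37 = -1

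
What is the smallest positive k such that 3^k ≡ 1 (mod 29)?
Powers of 3 mod 29: 3^1≡3, 3^2≡9, 3^3≡27, 3^4≡23, 3^5≡11, 3^6≡4, 3^7≡12, 3^8≡7, 3^9≡21, 3^10≡5, 3^11≡15, 3^12≡16, 3^13≡19, 3^14≡28, 3^15≡26, 3^16≡20, 3^17≡2, 3^18≡6, 3^19≡18, 3^20≡25, 3^21≡17, 3^22≡22, 3^23≡8, 3^24≡24, 3^25≡14, 3^26≡13, 3^27≡10, 3^28≡1. Order = 28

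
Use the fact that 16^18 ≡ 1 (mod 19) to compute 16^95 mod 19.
By Fermat: 16^{18} ≡ 1 (mod 19). 95 = 5×18 + 5. So 16^{95} ≡ 16^{5} ≡ 4 (mod 19)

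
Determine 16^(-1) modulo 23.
Since 23 is prime, by Fermat 16^(-1) ≡ 16^{21} ≡ 13 (mod 23). Verify: 16 × 13 = 208 ≡ 1 (mod 23)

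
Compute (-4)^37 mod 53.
By repeated squaring (mod 53): (-4)^{1}≡49, (-4)^{2}≡16, (-4)^{4}≡44, (-4)^{8}≡28, (-4)^{16}≡42, (-4)^{32}≡15. Then (-4)^{37} = (-4)^{32+4+1} ≡ 15 × 44 × 49 ≡ 10 (mod 53)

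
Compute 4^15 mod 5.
Using Fermat: 4^{4} ≡ 1 (mod 5). 15 ≡ 3 (mod 4). So 4^{15} ≡ 4^{3} ≡ 4 (mod 5)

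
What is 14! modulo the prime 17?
(16)! = (14)! × (15) × (16) ≡ -1 mod 17. So (14)! ≡ -1 × [(16)(15)]^(-1) ≡ 8 mod 17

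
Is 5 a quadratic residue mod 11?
By Euler's criterion: 5^{5} ≡ 1 (mod 11). Since this equals 1, 5 is a QR.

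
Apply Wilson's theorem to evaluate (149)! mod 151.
(150)! = (149)! × (150) ≡ -1 mod 151. So (149)! ≡ -1 × (150)^(-1) ≡ (-1)×(-1) = 1 mod 151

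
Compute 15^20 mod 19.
Using Fermat: 15^{18} ≡ 1 (mod 19). 20 ≡ 2 (mod 18). So 15^{20} ≡ 15^{2} ≡ 16 (mod 19)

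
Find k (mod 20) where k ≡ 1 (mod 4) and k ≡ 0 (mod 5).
M = 4 × 5 = 20. M₁ = 5, y₁ ≡ 1 (mod 4). M₂ = 4, y₂ ≡ 4 (mod 5). k = 1×5×1 + 0×4×4 ≡ 5 (mod 20)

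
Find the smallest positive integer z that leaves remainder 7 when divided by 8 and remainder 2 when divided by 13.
M = 8 × 13 = 104. M₁ = 13, y₁ ≡ 5 mod 8. M₂ = 8, y₂ ≡ 5 mod 13. z = 7×13×5 + 2×8×5 ≡ 15 mod 104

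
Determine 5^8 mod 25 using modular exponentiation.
By repeated squaring (mod 25): 5^{1}≡5, 5^{2}≡0, 5^{4}≡0, 5^{8}≡0. So 5^{8} ≡ 0 (mod 25)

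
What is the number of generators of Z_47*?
Number of primitive roots mod 47 = φ(p-1) = φ(46) = 22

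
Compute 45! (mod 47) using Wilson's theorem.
(46)! = (45)! × (46) ≡ -1 (mod 47). So (45)! ≡ -1 × (46)^(-1) ≡ (-1)×(-1) = 1 (mod 47)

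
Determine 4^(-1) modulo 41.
Since 41 is prime, by Fermat 4^(-1) ≡ 4^{39} ≡ 31 mod 41. Verify: 4 × 31 = 124 ≡ 1 mod 41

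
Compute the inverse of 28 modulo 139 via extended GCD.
Extended GCD: 28(5) + 139(-1) = 1. So 28^(-1) ≡ 5 (mod 139). Verify: 28 × 5 = 140 ≡ 1 (mod 139)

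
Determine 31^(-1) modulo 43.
Since 43 is prime, by Fermat 31^(-1) ≡ 31^{41} ≡ 25 mod 43. Verify: 31 × 25 = 775 ≡ 1 mod 43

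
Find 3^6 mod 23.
By repeated squaring mod 23: 3^{1}≡3, 3^{2}≡9, 3^{4}≡12. Then 3^{6} = 3^{4+2} ≡ 12 × 9 ≡ 16 mod 23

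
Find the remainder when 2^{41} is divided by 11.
By Fermat: 2^{10} ≡ 1 (mod 11). 41 = 4×10 + 1. So 2^{41} ≡ 2^{1} ≡ 2 (mod 11)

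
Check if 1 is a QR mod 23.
By Euler's criterion: 1^{11} ≡ 1 (mod 23). Since this equals 1, 1 is a QR.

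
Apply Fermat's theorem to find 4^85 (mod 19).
By Fermat: 4^{18} ≡ 1 (mod 19). 85 = 4×18 + 13. So 4^{85} ≡ 4^{13} ≡ 9 (mod 19)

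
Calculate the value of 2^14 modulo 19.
By repeated squaring (mod 19): 2^{1}≡2, 2^{2}≡4, 2^{4}≡16, 2^{8}≡9. Then 2^{14} = 2^{8+4+2} ≡ 9 × 16 × 4 ≡ 6 (mod 19)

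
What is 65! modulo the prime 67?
(66)! = (65)! × (66) ≡ -1 (mod 67). So (65)! ≡ -1 × (66)^(-1) ≡ (-1)×(-1) = 1 (mod 67)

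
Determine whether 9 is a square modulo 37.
By Euler's criterion: 9^{18} ≡ 1 mod 37. Since this equals 1, 9 is a QR.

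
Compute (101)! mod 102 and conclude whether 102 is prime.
(101)! mod 102 = 0. Since 0 ≢ -1 (mod 102), 102 is not prime.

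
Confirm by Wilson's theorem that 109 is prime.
(108)! mod 109 = 108. Since this equals -1 (mod 109), Wilson confirms 109 is prime.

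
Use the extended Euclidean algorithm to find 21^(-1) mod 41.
Extended GCD: 21(2) + 41(-1) = 1. So 21^(-1) ≡ 2 mod 41. Verify: 21 × 2 = 42 ≡ 1 mod 41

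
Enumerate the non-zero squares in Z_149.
Quadratic residues modulo 149: {1, 4, 5, 6, 7, 9, 16, 17, 19, 20, 22, 24, 25, 26, 28, 29, 30, 31, 33, 35, 36, 37, 39, 42, 45, 46, 47, 49, 53, 54, 61, 63, 64, 67, 68, 69, 73, 76, 80, 81, 82, 85, 86, 88, 95, 96, 100, 102, 103, 104, 107, 110, 112, 113, 114, 116, 118, 119, 120, 121, 123, 124, 125, 127, 129, 130, 132, 133, 140, 142, 143, 144, 145, 148}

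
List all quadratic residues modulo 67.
Squares in Z_67*: {1, 4, 6, 9, 10, 14, 15, 16, 17, 19, 21, 22, 23, 24, 25, 26, 29, 33, 35, 36, 37, 39, 40, 47, 49, 54, 55, 56, 59, 60, 62, 64, 65}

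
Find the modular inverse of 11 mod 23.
Since 23 is prime, by Fermat 11^(-1) ≡ 11^{21} ≡ 21 (mod 23). Verify: 11 × 21 = 231 ≡ 1 (mod 23)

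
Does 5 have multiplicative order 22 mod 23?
Powers of 5 mod 23: 5^1≡5, 5^2≡2, 5^3≡10, 5^4≡4, 5^5≡20, 5^6≡8, 5^7≡17, 5^8≡16, 5^9≡11, 5^10≡9, 5^11≡22, 5^12≡18, 5^13≡21, 5^14≡13, 5^15≡19, 5^16≡3, 5^17≡15, 5^18≡6, 5^19≡7, 5^20≡12, 5^21≡14, 5^22≡1. First k with 5^k≡1 is k=22. Yes, ord_23(5) = 22.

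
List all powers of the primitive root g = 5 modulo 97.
5^1, 5^2, ..., 5^{96} mod 97: [5, 25, 28, 43, 21, 8, 40, 6, 30, 53, 71, 64, 29, 48, 46, 36, 83, 27, 38, 93, 77, 94, 82, 22, 13, 65, 34, 73, 74, 79, 7, 35, 78, 2, 10, 50, 56, 86, 42, 16, 80, 12, 60, 9, 45, 31, 58, 96, 92, 72, 69, 54, 76, 89, 57, 91, 67, 44, 26, 33, 68, 49, 51, 61, 14, 70, 59, 4, 20, 3, 15, 75, 84, 32, 63, 24, 23, 18, 90, 62, 19, 95, 87, 47, 41, 11, 55, 81, 17, 85, 37, 88, 52, 66, 39, 1]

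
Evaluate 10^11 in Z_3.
Using Fermat: 10^{2} ≡ 1 (mod 3). 11 ≡ 1 (mod 2). So 10^{11} ≡ 10^{1} ≡ 1 (mod 3)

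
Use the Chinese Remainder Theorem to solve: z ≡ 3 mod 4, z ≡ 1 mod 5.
M = 4 × 5 = 20. M₁ = 5, y₁ ≡ 1 mod 4. M₂ = 4, y₂ ≡ 4 mod 5. z = 3×5×1 + 1×4×4 ≡ 11 mod 20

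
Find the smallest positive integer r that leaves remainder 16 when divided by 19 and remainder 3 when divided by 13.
M = 19 × 13 = 247. M₁ = 13, y₁ ≡ 3 (mod 19). M₂ = 19, y₂ ≡ 11 (mod 13). r = 16×13×3 + 3×19×11 ≡ 16 (mod 247)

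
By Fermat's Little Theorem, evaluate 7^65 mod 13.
By Fermat: 7^{12} ≡ 1 (mod 13). 65 = 5×12 + 5. So 7^{65} ≡ 7^{5} ≡ 11 (mod 13)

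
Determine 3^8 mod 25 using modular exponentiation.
By repeated squaring mod 25: 3^{1}≡3, 3^{2}≡9, 3^{4}≡6, 3^{8}≡11. So 3^{8} ≡ 11 mod 25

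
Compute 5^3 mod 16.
5^{3} = 125 ≡ 13 mod 16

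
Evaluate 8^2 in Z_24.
8^{2} = 64 ≡ 16 mod 24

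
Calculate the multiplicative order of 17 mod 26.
Powers of 17 mod 26: 17^1≡17, 17^2≡3, 17^3≡25, 17^4≡9, 17^5≡23, 17^6≡1. Order = 6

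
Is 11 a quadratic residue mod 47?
By Euler's criterion: 11^{23} ≡ 46 (mod 47). Since this equals -1 (≡ 46), 11 is not a QR.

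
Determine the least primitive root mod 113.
g = 3. For each prime q|112: 3^{56}≡112, 3^{16}≡49, none ≡ 1, so ord_113(3) = 112 and 3 is a primitive root.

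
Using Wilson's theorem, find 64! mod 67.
(66)! = (64)! × (65) × (66) ≡ -1 mod 67. So (64)! ≡ -1 × [(66)(65)]^(-1) ≡ 33 mod 67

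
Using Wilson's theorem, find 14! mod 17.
(16)! = (14)! × (15) × (16) ≡ -1 (mod 17). So (14)! ≡ -1 × [(16)(15)]^(-1) ≡ 8 (mod 17)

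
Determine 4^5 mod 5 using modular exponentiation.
Using Fermat: 4^{4} ≡ 1 (mod 5). 5 ≡ 1 (mod 4). So 4^{5} ≡ 4^{1} ≡ 4 (mod 5)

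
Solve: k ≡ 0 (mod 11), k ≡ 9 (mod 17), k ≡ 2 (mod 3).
M = 11 × 17 × 3 = 561. M₁ = 51, y₁ ≡ 8 (mod 11). M₂ = 33, y₂ ≡ 16 (mod 17). M₃ = 187, y₃ ≡ 1 (mod 3). k = 0×51×8 + 9×33×16 + 2×187×1 ≡ 77 (mod 561)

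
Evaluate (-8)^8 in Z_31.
By repeated squaring mod 31: (-8)^{1}≡23, (-8)^{2}≡2, (-8)^{4}≡4, (-8)^{8}≡16. So (-8)^{8} ≡ 16 mod 31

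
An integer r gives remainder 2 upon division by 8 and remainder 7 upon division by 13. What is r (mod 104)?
M = 8 × 13 = 104. M₁ = 13, y₁ ≡ 5 (mod 8). M₂ = 8, y₂ ≡ 5 (mod 13). r = 2×13×5 + 7×8×5 ≡ 98 (mod 104)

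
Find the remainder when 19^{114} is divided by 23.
By Fermat: 19^{22} ≡ 1 (mod 23). 114 = 5×22 + 4. So 19^{114} ≡ 19^{4} ≡ 3 (mod 23)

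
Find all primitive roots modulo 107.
There are φ(106) = 52 primitive roots mod 107: {2, 5, 6, 7, 8, 15, 17, 18, 20, 21, 22, 24, 26, 28, 31, 32, 38, 43, 45, 46, 50, 51, 54, 55, 58, 59, 60, 63, 65, 66, 67, 68, 70, 71, 72, 73, 74, 77, 78, 80, 82, 84, 88, 91, 93, 94, 95, 96, 97, 98, 103, 104}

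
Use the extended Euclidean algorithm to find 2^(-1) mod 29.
Extended GCD: 2(-14) + 29(1) = 1. So 2^(-1) ≡ -14 ≡ 15 (mod 29). Verify: 2 × 15 = 30 ≡ 1 (mod 29)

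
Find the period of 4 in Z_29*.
Powers of 4 mod 29: 4^1≡4, 4^2≡16, 4^3≡6, 4^4≡24, 4^5≡9, 4^6≡7, 4^7≡28, 4^8≡25, 4^9≡13, 4^10≡23, 4^11≡5, 4^12≡20, 4^13≡22, 4^14≡1. ord_29(4) = 14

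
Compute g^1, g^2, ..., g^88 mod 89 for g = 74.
74^1, 74^2, ..., 74^{88} mod 89: [74, 47, 7, 73, 62, 49, 66, 78, 76, 17, 12, 87, 30, 84, 75, 32, 54, 80, 46, 22, 26, 55, 65, 4, 29, 10, 28, 25, 70, 18, 86, 45, 37, 68, 48, 81, 31, 69, 33, 39, 38, 53, 6, 88, 15, 42, 82, 16, 27, 40, 23, 11, 13, 72, 77, 2, 59, 5, 14, 57, 35, 9, 43, 67, 63, 34, 24, 85, 60, 79, 61, 64, 19, 71, 3, 44, 52, 21, 41, 8, 58, 20, 56, 50, 51, 36, 83, 1]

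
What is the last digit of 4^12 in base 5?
Using Fermat: 4^{4} ≡ 1 (mod 5). 12 ≡ 0 (mod 4). So 4^{12} ≡ 4^{0} ≡ 1 (mod 5)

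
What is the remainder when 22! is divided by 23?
By Wilson's theorem, (22)! ≡ -1 ≡ 22 mod 23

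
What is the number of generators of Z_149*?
There are φ(149-1) = φ(148) = 72 primitive roots modulo 149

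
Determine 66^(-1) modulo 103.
Since 103 is prime, by Fermat 66^(-1) ≡ 66^{101} ≡ 64 mod 103. Verify: 66 × 64 = 4224 ≡ 1 mod 103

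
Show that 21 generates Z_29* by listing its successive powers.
21^1, 21^2, ..., 21^{28} mod 29: [21, 6, 10, 7, 2, 13, 12, 20, 14, 4, 26, 24, 11, 28, 8, 23, 19, 22, 27, 16, 17, 9, 15, 25, 3, 5, 18, 1]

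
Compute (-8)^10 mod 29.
By repeated squaring mod 29: (-8)^{1}≡21, (-8)^{2}≡6, (-8)^{4}≡7, (-8)^{8}≡20. Then (-8)^{10} = (-8)^{8+2} ≡ 20 × 6 ≡ 4 mod 29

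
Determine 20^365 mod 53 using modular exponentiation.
Using Fermat: 20^{52} ≡ 1 (mod 53). 365 ≡ 1 (mod 52). So 20^{365} ≡ 20^{1} ≡ 20 (mod 53)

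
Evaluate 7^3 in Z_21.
7^{3} = 343 ≡ 7 (mod 21)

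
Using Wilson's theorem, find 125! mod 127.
(126)! = (125)! × (126) ≡ -1 mod 127. So (125)! ≡ -1 × (126)^(-1) ≡ (-1)×(-1) = 1 mod 127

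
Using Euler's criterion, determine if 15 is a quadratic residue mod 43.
By Euler's criterion: 15^{21} ≡ 1 mod 43. Since this equals 1, 15 is a QR.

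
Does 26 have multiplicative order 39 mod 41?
Powers of 26 mod 41: 26^1≡26, 26^2≡20, 26^3≡28, 26^4≡31, 26^5≡27, 26^6≡5, 26^7≡7, 26^8≡18, 26^9≡17, 26^10≡32, 26^11≡12, 26^12≡25, 26^13≡35, 26^14≡8, 26^15≡3, 26^16≡37, 26^17≡19, 26^18≡2, 26^19≡11, 26^20≡40, 26^21≡15, 26^22≡21, 26^23≡13, 26^24≡10, 26^25≡14, 26^26≡36, 26^27≡34, 26^28≡23, 26^29≡24, 26^30≡9, 26^31≡29, 26^32≡16, 26^33≡6, 26^34≡33, 26^35≡38, 26^36≡4, 26^37≡22, 26^38≡39, 26^39≡30, 26^40≡1. 26^39≡30≢1, so ord ≠ 39. No, the actual order is 40.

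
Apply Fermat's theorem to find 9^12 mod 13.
By Fermat's Little Theorem, 9^{12} ≡ 1 mod 13 since 13 is prime and gcd(9, 13) = 1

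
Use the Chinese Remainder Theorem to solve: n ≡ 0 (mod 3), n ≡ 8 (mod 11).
M = 3 × 11 = 33. M₁ = 11, y₁ ≡ 2 (mod 3). M₂ = 3, y₂ ≡ 4 (mod 11). n = 0×11×2 + 8×3×4 ≡ 30 (mod 33)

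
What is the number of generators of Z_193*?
Number of primitive roots mod 193 = φ(p-1) = φ(192) = 64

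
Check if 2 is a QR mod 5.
By Euler's criterion: 2^{2} ≡ 4 (mod 5). Since this equals -1 (≡ 4), 2 is not a QR.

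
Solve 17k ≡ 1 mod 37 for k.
Since 37 is prime, by Fermat 17^(-1) ≡ 17^{35} ≡ 24 mod 37. Verify: 17 × 24 = 408 ≡ 1 mod 37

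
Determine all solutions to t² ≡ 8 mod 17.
The square roots of 8 mod 17 are 12 and 5. Verify: 12² = 144 ≡ 8 mod 17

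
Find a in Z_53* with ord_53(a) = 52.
2 has order 52 mod 53 since 2^{52} ≡ 1 (mod 53) and no smaller power works.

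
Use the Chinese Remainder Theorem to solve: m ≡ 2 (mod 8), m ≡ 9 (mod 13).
M = 8 × 13 = 104. M₁ = 13, y₁ ≡ 5 (mod 8). M₂ = 8, y₂ ≡ 5 (mod 13). m = 2×13×5 + 9×8×5 ≡ 74 (mod 104)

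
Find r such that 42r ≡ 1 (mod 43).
Since 43 is prime, by Fermat 42^(-1) ≡ 42^{41} ≡ 42 (mod 43). Verify: 42 × 42 = 1764 ≡ 1 (mod 43)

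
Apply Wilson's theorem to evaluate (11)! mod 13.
(12)! = (11)! × (12) ≡ -1 (mod 13). So (11)! ≡ -1 × (12)^(-1) ≡ (-1)×(-1) = 1 (mod 13)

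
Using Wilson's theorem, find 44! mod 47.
(46)! = (44)! × (45) × (46) ≡ -1 (mod 47). So (44)! ≡ -1 × [(46)(45)]^(-1) ≡ 23 (mod 47)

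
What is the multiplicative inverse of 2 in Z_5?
Since 5 is prime, by Fermat 2^(-1) ≡ 2^{3} ≡ 3 (mod 5). Verify: 2 × 3 = 6 ≡ 1 (mod 5)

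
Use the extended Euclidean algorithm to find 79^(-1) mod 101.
Extended GCD: 79(-23) + 101(18) = 1. So 79^(-1) ≡ -23 ≡ 78 (mod 101). Verify: 79 × 78 = 6162 ≡ 1 (mod 101)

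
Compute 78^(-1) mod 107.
Since 107 is prime, by Fermat 78^(-1) ≡ 78^{105} ≡ 59 mod 107. Verify: 78 × 59 = 4602 ≡ 1 mod 107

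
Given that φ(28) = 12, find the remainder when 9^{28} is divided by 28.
By Euler: 9^{12} ≡ 1 (mod 28) since gcd(9, 28) = 1. 28 = 2×12 + 4. So 9^{28} ≡ 9^{4} ≡ 9 (mod 28)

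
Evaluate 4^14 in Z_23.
By repeated squaring (mod 23): 4^{1}≡4, 4^{2}≡16, 4^{4}≡3, 4^{8}≡9. Then 4^{14} = 4^{8+4+2} ≡ 9 × 3 × 16 ≡ 18 (mod 23)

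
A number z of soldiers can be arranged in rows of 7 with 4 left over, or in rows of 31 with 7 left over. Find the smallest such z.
M = 7 × 31 = 217. M₁ = 31, y₁ ≡ 5 mod 7. M₂ = 7, y₂ ≡ 9 mod 31. z = 4×31×5 + 7×7×9 ≡ 193 mod 217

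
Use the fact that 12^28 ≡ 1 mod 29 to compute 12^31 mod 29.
By Fermat: 12^{28} ≡ 1 mod 29. So 12^{31} = 12^{28} · 12^{3} ≡ 12^{3} ≡ 17 mod 29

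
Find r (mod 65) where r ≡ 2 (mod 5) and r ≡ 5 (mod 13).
M = 5 × 13 = 65. M₁ = 13, y₁ ≡ 2 (mod 5). M₂ = 5, y₂ ≡ 8 (mod 13). r = 2×13×2 + 5×5×8 ≡ 57 (mod 65)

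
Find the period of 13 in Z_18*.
Powers of 13 mod 18: 13^1≡13, 13^2≡7, 13^3≡1. So the order of 13 is 3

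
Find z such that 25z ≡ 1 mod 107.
Since 107 is prime, by Fermat 25^(-1) ≡ 25^{105} ≡ 30 mod 107. Verify: 25 × 30 = 750 ≡ 1 mod 107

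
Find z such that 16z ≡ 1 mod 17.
Since 17 is prime, by Fermat 16^(-1) ≡ 16^{15} ≡ 16 mod 17. Verify: 16 × 16 = 256 ≡ 1 mod 17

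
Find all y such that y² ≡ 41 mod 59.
The square roots of 41 mod 59 are 49 and 10. Verify: 49² = 2401 ≡ 41 mod 59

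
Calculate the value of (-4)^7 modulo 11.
By repeated squaring mod 11: (-4)^{1}≡7, (-4)^{2}≡5, (-4)^{4}≡3. Then (-4)^{7} = (-4)^{4+2+1} ≡ 3 × 5 × 7 ≡ 6 mod 11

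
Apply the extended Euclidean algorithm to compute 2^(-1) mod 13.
Extended GCD: 2(-6) + 13(1) = 1. So 2^(-1) ≡ -6 ≡ 7 (mod 13). Verify: 2 × 7 = 14 ≡ 1 (mod 13)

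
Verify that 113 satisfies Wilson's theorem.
(112)! mod 113 = 112. Since this equals -1 (mod 113), Wilson confirms 113 is prime.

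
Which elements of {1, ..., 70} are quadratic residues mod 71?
Quadratic residues modulo 71: {1, 2, 3, 4, 5, 6, 8, 9, 10, 12, 15, 16, 18, 19, 20, 24, 25, 27, 29, 30, 32, 36, 37, 38, 40, 43, 45, 48, 49, 50, 54, 57, 58, 60, 64}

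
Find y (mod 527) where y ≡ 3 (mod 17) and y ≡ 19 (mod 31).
M = 17 × 31 = 527. M₁ = 31, y₁ ≡ 11 (mod 17). M₂ = 17, y₂ ≡ 11 (mod 31). y = 3×31×11 + 19×17×11 ≡ 360 (mod 527)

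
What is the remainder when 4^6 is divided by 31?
By repeated squaring (mod 31): 4^{1}≡4, 4^{2}≡16, 4^{4}≡8. Then 4^{6} = 4^{4+2} ≡ 8 × 16 ≡ 4 (mod 31)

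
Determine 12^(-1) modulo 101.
Since 101 is prime, by Fermat 12^(-1) ≡ 12^{99} ≡ 59 (mod 101). Verify: 12 × 59 = 708 ≡ 1 (mod 101)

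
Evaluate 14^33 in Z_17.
Using Fermat: 14^{16} ≡ 1 (mod 17). 33 ≡ 1 (mod 16). So 14^{33} ≡ 14^{1} ≡ 14 (mod 17)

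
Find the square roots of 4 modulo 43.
The square roots of 4 mod 43 are 41 and 2. Verify: 41² = 1681 ≡ 4 (mod 43)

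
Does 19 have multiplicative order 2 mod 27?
Powers of 19 mod 27: 19^1≡19, 19^2≡10, 19^3≡1. 19^2≡10≢1, so ord ≠ 2. No, the actual order is 3.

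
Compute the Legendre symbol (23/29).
(23/29) = 23^{14} mod 29 = 1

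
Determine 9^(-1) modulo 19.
Since 19 is prime, by Fermat 9^(-1) ≡ 9^{17} ≡ 17 mod 19. Verify: 9 × 17 = 153 ≡ 1 mod 19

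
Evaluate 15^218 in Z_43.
Using Fermat: 15^{42} ≡ 1 (mod 43). 218 ≡ 8 (mod 42). So 15^{218} ≡ 15^{8} ≡ 24 (mod 43)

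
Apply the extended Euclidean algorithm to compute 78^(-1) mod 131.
Extended GCD: 78(42) + 131(-25) = 1. So 78^(-1) ≡ 42 (mod 131). Verify: 78 × 42 = 3276 ≡ 1 (mod 131)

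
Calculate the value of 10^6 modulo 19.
By repeated squaring (mod 19): 10^{1}≡10, 10^{2}≡5, 10^{4}≡6. Then 10^{6} = 10^{4+2} ≡ 6 × 5 ≡ 11 (mod 19)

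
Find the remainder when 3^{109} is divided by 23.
By Fermat: 3^{22} ≡ 1 mod 23. 109 = 4×22 + 21. So 3^{109} ≡ 3^{21} ≡ 8 mod 23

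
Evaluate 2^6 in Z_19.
By repeated squaring mod 19: 2^{1}≡2, 2^{2}≡4, 2^{4}≡16. Then 2^{6} = 2^{4+2} ≡ 16 × 4 ≡ 7 mod 19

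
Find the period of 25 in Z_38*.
Powers of 25 mod 38: 25^1≡25, 25^2≡17, 25^3≡7, 25^4≡23, 25^5≡5, 25^6≡11, 25^7≡9, 25^8≡35, 25^9≡1. So the order of 25 is 9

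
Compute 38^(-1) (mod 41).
Since 41 is prime, by Fermat 38^(-1) ≡ 38^{39} ≡ 27 (mod 41). Verify: 38 × 27 = 1026 ≡ 1 (mod 41)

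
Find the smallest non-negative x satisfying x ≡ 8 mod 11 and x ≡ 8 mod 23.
M = 11 × 23 = 253. M₁ = 23, y₁ ≡ 1 mod 11. M₂ = 11, y₂ ≡ 21 mod 23. x = 8×23×1 + 8×11×21 ≡ 8 mod 253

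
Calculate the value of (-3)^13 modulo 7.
Using Fermat: (-3)^{6} ≡ 1 (mod 7). 13 ≡ 1 (mod 6). So (-3)^{13} ≡ (-3)^{1} ≡ 4 (mod 7)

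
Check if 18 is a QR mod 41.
By Euler's criterion: 18^{20} ≡ 1 (mod 41). Since this equals 1, 18 is a QR.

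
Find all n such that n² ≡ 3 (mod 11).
The square roots of 3 mod 11 are 5 and 6. Verify: 5² = 25 ≡ 3 (mod 11)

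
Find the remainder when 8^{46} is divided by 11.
By Fermat: 8^{10} ≡ 1 mod 11. 46 = 4×10 + 6. So 8^{46} ≡ 8^{6} ≡ 3 mod 11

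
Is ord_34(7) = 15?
Powers of 7 mod 34: 7^1≡7, 7^2≡15, 7^3≡3, 7^4≡21, 7^5≡11, 7^6≡9, 7^7≡29, 7^8≡33, 7^9≡27, 7^10≡19, 7^11≡31, 7^12≡13, 7^13≡23, 7^14≡25, 7^15≡5, 7^16≡1. 7^15≡5≢1, so ord ≠ 15. No, the actual order is 16.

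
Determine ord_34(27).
Powers of 27 mod 34: 27^1≡27, 27^2≡15, 27^3≡31, 27^4≡21, 27^5≡23, 27^6≡9, 27^7≡5, 27^8≡33, 27^9≡7, 27^10≡19, 27^11≡3, 27^12≡13, 27^13≡11, 27^14≡25, 27^15≡29, 27^16≡1. So the order of 27 is 16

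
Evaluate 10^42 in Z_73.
By repeated squaring (mod 73): 10^{1}≡10, 10^{2}≡27, 10^{4}≡72, 10^{8}≡1, 10^{16}≡1, 10^{32}≡1. Then 10^{42} = 10^{32+8+2} ≡ 1 × 1 × 27 ≡ 27 (mod 73)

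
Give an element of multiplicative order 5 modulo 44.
5 has order 5 mod 44 since 5^{5} ≡ 1 (mod 44) and no smaller power works.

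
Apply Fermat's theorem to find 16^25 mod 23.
By Fermat: 16^{22} ≡ 1 mod 23. So 16^{25} = 16^{22} · 16^{3} ≡ 16^{3} ≡ 2 mod 23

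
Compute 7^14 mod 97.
By repeated squaring mod 97: 7^{1}≡7, 7^{2}≡49, 7^{4}≡73, 7^{8}≡91. Then 7^{14} = 7^{8+4+2} ≡ 91 × 73 × 49 ≡ 72 mod 97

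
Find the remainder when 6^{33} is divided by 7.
By Fermat: 6^{6} ≡ 1 mod 7. 33 = 5×6 + 3. So 6^{33} ≡ 6^{3} ≡ 6 mod 7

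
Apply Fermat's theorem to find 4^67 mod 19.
By Fermat: 4^{18} ≡ 1 mod 19. 67 = 3×18 + 13. So 4^{67} ≡ 4^{13} ≡ 9 mod 19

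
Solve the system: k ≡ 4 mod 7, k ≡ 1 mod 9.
M = 7 × 9 = 63. M₁ = 9, y₁ ≡ 4 mod 7. M₂ = 7, y₂ ≡ 4 mod 9. k = 4×9×4 + 1×7×4 ≡ 46 mod 63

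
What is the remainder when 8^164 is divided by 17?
Using Fermat: 8^{16} ≡ 1 mod 17. 164 ≡ 4 mod 16. So 8^{164} ≡ 8^{4} ≡ 16 mod 17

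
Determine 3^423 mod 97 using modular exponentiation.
Using Fermat: 3^{96} ≡ 1 (mod 97). 423 ≡ 39 (mod 96). So 3^{423} ≡ 3^{39} ≡ 12 (mod 97)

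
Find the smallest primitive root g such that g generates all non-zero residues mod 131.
g = 2. For each prime q|130: 2^{65}≡130, 2^{26}≡53, 2^{10}≡107, none ≡ 1, so ord_131(2) = 130 and 2 is a primitive root.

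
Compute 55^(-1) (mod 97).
Since 97 is prime, by Fermat 55^(-1) ≡ 55^{95} ≡ 30 (mod 97). Verify: 55 × 30 = 1650 ≡ 1 (mod 97)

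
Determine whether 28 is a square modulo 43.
By Euler's criterion: 28^{21} ≡ 42 mod 43. Since this equals -1 (≡ 42), 28 is not a QR.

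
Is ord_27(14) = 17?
Powers of 14 mod 27: 14^1≡14, 14^2≡7, 14^3≡17, 14^4≡22, 14^5≡11, 14^6≡19, 14^7≡23, 14^8≡25, 14^9≡26, 14^10≡13, 14^11≡20, 14^12≡10, 14^13≡5, 14^14≡16, 14^15≡8, 14^16≡4, 14^17≡2, 14^18≡1. 14^17≡2≢1, so ord ≠ 17. No, the actual order is 18.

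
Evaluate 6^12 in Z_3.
By repeated squaring mod 3: 6^{1}≡0, 6^{2}≡0, 6^{4}≡0, 6^{8}≡0. Then 6^{12} = 6^{8+4} ≡ 0 × 0 ≡ 0 mod 3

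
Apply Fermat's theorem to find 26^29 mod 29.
By Fermat: 26^{28} ≡ 1 mod 29. So 26^{29} = 26^{28} · 26^{1} ≡ 26^{1} ≡ 26 mod 29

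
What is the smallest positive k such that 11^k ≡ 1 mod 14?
Powers of 11 mod 14: 11^1≡11, 11^2≡9, 11^3≡1. So the order of 11 is 3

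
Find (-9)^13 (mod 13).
Using Fermat: (-9)^{12} ≡ 1 (mod 13). 13 ≡ 1 (mod 12). So (-9)^{13} ≡ (-9)^{1} ≡ 4 (mod 13)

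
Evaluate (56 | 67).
(56/67) = 56^{33} mod 67 = 1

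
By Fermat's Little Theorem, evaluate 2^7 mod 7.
By Fermat: 2^{6} ≡ 1 mod 7. So 2^{7} = 2^{6} · 2^{1} ≡ 2^{1} ≡ 2 mod 7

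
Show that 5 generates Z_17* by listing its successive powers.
5^1, 5^2, ..., 5^{16} mod 17: [5, 8, 6, 13, 14, 2, 10, 16, 12, 9, 11, 4, 3, 15, 7, 1]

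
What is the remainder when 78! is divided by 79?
By Wilson's theorem, (78)! ≡ -1 ≡ 78 mod 79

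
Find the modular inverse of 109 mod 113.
Since 113 is prime, by Fermat 109^(-1) ≡ 109^{111} ≡ 28 mod 113. Verify: 109 × 28 = 3052 ≡ 1 mod 113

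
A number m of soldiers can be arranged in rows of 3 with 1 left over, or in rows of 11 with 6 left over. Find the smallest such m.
M = 3 × 11 = 33. M₁ = 11, y₁ ≡ 2 mod 3. M₂ = 3, y₂ ≡ 4 mod 11. m = 1×11×2 + 6×3×4 ≡ 28 mod 33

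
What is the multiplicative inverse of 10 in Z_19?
Since 19 is prime, by Fermat 10^(-1) ≡ 10^{17} ≡ 2 mod 19. Verify: 10 × 2 = 20 ≡ 1 mod 19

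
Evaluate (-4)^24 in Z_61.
By repeated squaring (mod 61): (-4)^{1}≡57, (-4)^{2}≡16, (-4)^{4}≡12, (-4)^{8}≡22, (-4)^{16}≡57. Then (-4)^{24} = (-4)^{16+8} ≡ 57 × 22 ≡ 34 (mod 61)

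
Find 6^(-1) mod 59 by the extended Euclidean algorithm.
Extended GCD: 6(10) + 59(-1) = 1. So 6^(-1) ≡ 10 mod 59. Verify: 6 × 10 = 60 ≡ 1 mod 59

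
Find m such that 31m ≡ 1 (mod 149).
Since 149 is prime, by Fermat 31^(-1) ≡ 31^{147} ≡ 125 (mod 149). Verify: 31 × 125 = 3875 ≡ 1 (mod 149)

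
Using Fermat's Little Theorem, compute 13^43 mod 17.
By Fermat: 13^{16} ≡ 1 mod 17. 43 = 2×16 + 11. So 13^{43} ≡ 13^{11} ≡ 4 mod 17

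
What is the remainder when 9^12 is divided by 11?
Using Fermat: 9^{10} ≡ 1 mod 11. 12 ≡ 2 mod 10. So 9^{12} ≡ 9^{2} ≡ 4 mod 11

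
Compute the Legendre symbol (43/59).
(43/59) = 43^{29} mod 59 = -1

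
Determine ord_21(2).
Powers of 2 mod 21: 2^1≡2, 2^2≡4, 2^3≡8, 2^4≡16, 2^5≡11, 2^6≡1. Order = 6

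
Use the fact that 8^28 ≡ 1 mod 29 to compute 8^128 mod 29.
By Fermat: 8^{28} ≡ 1 mod 29. 128 = 4×28 + 16. So 8^{128} ≡ 8^{16} ≡ 23 mod 29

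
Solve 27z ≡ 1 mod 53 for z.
Since 53 is prime, by Fermat 27^(-1) ≡ 27^{51} ≡ 2 mod 53. Verify: 27 × 2 = 54 ≡ 1 mod 53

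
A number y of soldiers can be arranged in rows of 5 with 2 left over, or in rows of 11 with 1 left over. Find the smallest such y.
M = 5 × 11 = 55. M₁ = 11, y₁ ≡ 1 mod 5. M₂ = 5, y₂ ≡ 9 mod 11. y = 2×11×1 + 1×5×9 ≡ 12 mod 55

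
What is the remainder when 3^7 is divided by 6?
By repeated squaring mod 6: 3^{1}≡3, 3^{2}≡3, 3^{4}≡3. Then 3^{7} = 3^{4+2+1} ≡ 3 × 3 × 3 ≡ 3 mod 6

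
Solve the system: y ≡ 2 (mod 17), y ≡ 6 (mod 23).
M = 17 × 23 = 391. M₁ = 23, y₁ ≡ 3 (mod 17). M₂ = 17, y₂ ≡ 19 (mod 23). y = 2×23×3 + 6×17×19 ≡ 121 (mod 391)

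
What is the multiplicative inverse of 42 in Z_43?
Since 43 is prime, by Fermat 42^(-1) ≡ 42^{41} ≡ 42 mod 43. Verify: 42 × 42 = 1764 ≡ 1 mod 43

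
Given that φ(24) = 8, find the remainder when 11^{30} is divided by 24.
By Euler: 11^{8} ≡ 1 mod 24 since gcd(11, 24) = 1. 30 = 3×8 + 6. So 11^{30} ≡ 11^{6} ≡ 1 mod 24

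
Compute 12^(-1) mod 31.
Since 31 is prime, by Fermat 12^(-1) ≡ 12^{29} ≡ 13 mod 31. Verify: 12 × 13 = 156 ≡ 1 mod 31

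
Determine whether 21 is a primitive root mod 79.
21^{13} ≡ 1 mod 79 and 13 < 78, so ord_79(21) = 13 ≠ 78 and 21 is not a primitive root.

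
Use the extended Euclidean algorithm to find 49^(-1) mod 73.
Extended GCD: 49(3) + 73(-2) = 1. So 49^(-1) ≡ 3 mod 73. Verify: 49 × 3 = 147 ≡ 1 mod 73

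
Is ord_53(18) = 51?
Powers of 18 mod 53: 18^1≡18, 18^2≡6, 18^3≡2, 18^4≡36, 18^5≡12, 18^6≡4, 18^7≡19, 18^8≡24, 18^9≡8, 18^10≡38, 18^11≡48, 18^12≡16, 18^13≡23, 18^14≡43, 18^15≡32, 18^16≡46, 18^17≡33, 18^18≡11, 18^19≡39, 18^20≡13, 18^21≡22, 18^22≡25, 18^23≡26, 18^24≡44, 18^25≡50, 18^26≡52, 18^27≡35, 18^28≡47, 18^29≡51, 18^30≡17, 18^31≡41, 18^32≡49, 18^33≡34, 18^34≡29, 18^35≡45, 18^36≡15, 18^37≡5, 18^38≡37, 18^39≡30, 18^40≡10, 18^41≡21, 18^42≡7, 18^43≡20, 18^44≡42, 18^45≡14, 18^46≡40, 18^47≡31, 18^48≡28, 18^49≡27, 18^50≡9, 18^51≡3, 18^52≡1. 18^51≡3≢1, so ord ≠ 51. No, the actual order is 52.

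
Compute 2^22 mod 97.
By repeated squaring mod 97: 2^{1}≡2, 2^{2}≡4, 2^{4}≡16, 2^{8}≡62, 2^{16}≡61. Then 2^{22} = 2^{16+4+2} ≡ 61 × 16 × 4 ≡ 24 mod 97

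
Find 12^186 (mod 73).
Using Fermat: 12^{72} ≡ 1 (mod 73). 186 ≡ 42 (mod 72). So 12^{186} ≡ 12^{42} ≡ 65 (mod 73)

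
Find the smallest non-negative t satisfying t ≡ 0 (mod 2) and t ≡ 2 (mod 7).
M = 2 × 7 = 14. M₁ = 7, y₁ ≡ 1 (mod 2). M₂ = 2, y₂ ≡ 4 (mod 7). t = 0×7×1 + 2×2×4 ≡ 2 (mod 14)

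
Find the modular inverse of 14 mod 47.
Since 47 is prime, by Fermat 14^(-1) ≡ 14^{45} ≡ 37 (mod 47). Verify: 14 × 37 = 518 ≡ 1 (mod 47)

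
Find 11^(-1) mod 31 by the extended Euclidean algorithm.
Extended GCD: 11(-14) + 31(5) = 1. So 11^(-1) ≡ -14 ≡ 17 mod 31. Verify: 11 × 17 = 187 ≡ 1 mod 31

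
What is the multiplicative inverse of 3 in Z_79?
Since 79 is prime, by Fermat 3^(-1) ≡ 3^{77} ≡ 53 mod 79. Verify: 3 × 53 = 159 ≡ 1 mod 79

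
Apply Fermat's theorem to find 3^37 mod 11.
By Fermat: 3^{10} ≡ 1 mod 11. 37 = 3×10 + 7. So 3^{37} ≡ 3^{7} ≡ 9 mod 11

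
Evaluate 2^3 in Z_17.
2^{3} = 8 ≡ 8 (mod 17)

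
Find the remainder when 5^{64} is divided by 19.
By Fermat: 5^{18} ≡ 1 (mod 19). 64 = 3×18 + 10. So 5^{64} ≡ 5^{10} ≡ 5 (mod 19)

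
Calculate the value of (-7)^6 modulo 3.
Using Fermat: (-7)^{2} ≡ 1 mod 3. 6 ≡ 0 mod 2. So (-7)^{6} ≡ (-7)^{0} ≡ 1 mod 3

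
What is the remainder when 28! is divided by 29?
By Wilson's theorem, (28)! ≡ -1 ≡ 28 mod 29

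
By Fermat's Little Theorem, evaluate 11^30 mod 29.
By Fermat: 11^{28} ≡ 1 mod 29. So 11^{30} = 11^{28} · 11^{2} ≡ 11^{2} ≡ 5 mod 29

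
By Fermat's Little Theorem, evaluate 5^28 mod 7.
By Fermat: 5^{6} ≡ 1 (mod 7). 28 = 4×6 + 4. So 5^{28} ≡ 5^{4} ≡ 2 (mod 7)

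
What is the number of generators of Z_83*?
Number of primitive roots mod 83 = φ(p-1) = φ(82) = 40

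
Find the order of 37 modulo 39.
Powers of 37 mod 39: 37^1≡37, 37^2≡4, 37^3≡31, 37^4≡16, 37^5≡7, 37^6≡25, 37^7≡28, 37^8≡22, 37^9≡34, 37^10≡10, 37^11≡19, 37^12≡1. Order = 12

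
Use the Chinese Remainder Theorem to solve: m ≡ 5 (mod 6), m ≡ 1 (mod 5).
M = 6 × 5 = 30. M₁ = 5, y₁ ≡ 5 (mod 6). M₂ = 6, y₂ ≡ 1 (mod 5). m = 5×5×5 + 1×6×1 ≡ 11 (mod 30)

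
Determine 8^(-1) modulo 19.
Since 19 is prime, by Fermat 8^(-1) ≡ 8^{17} ≡ 12 mod 19. Verify: 8 × 12 = 96 ≡ 1 mod 19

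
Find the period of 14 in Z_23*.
Powers of 14 mod 23: 14^1≡14, 14^2≡12, 14^3≡7, 14^4≡6, 14^5≡15, 14^6≡3, 14^7≡19, 14^8≡13, 14^9≡21, 14^10≡18, 14^11≡22, 14^12≡9, 14^13≡11, 14^14≡16, 14^15≡17, 14^16≡8, 14^17≡20, 14^18≡4, 14^19≡10, 14^20≡2, 14^21≡5, 14^22≡1. ord_23(14) = 22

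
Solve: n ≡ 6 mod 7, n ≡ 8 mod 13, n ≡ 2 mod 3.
M = 7 × 13 × 3 = 273. M₁ = 39, y₁ ≡ 2 mod 7. M₂ = 21, y₂ ≡ 5 mod 13. M₃ = 91, y₃ ≡ 1 mod 3. n = 6×39×2 + 8×21×5 + 2×91×1 ≡ 125 mod 273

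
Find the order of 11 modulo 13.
Powers of 11 mod 13: 11^1≡11, 11^2≡4, 11^3≡5, 11^4≡3, 11^5≡7, 11^6≡12, 11^7≡2, 11^8≡9, 11^9≡8, 11^10≡10, 11^11≡6, 11^12≡1. Order = 12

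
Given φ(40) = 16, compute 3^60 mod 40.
By Euler: 3^{16} ≡ 1 mod 40 since gcd(3, 40) = 1. 60 = 3×16 + 12. So 3^{60} ≡ 3^{12} ≡ 1 mod 40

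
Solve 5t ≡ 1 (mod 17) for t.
Since 17 is prime, by Fermat 5^(-1) ≡ 5^{15} ≡ 7 (mod 17). Verify: 5 × 7 = 35 ≡ 1 (mod 17)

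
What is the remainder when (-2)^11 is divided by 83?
By repeated squaring mod 83: (-2)^{1}≡81, (-2)^{2}≡4, (-2)^{4}≡16, (-2)^{8}≡7. Then (-2)^{11} = (-2)^{8+2+1} ≡ 7 × 4 × 81 ≡ 27 mod 83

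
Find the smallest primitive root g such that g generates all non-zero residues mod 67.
g = 2. For each prime q|66: 2^{33}≡66, 2^{22}≡37, 2^{6}≡64, none ≡ 1, so ord_67(2) = 66 and 2 is a primitive root.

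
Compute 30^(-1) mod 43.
Since 43 is prime, by Fermat 30^(-1) ≡ 30^{41} ≡ 33 mod 43. Verify: 30 × 33 = 990 ≡ 1 mod 43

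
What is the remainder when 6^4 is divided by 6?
6^{4} = 1296 ≡ 0 mod 6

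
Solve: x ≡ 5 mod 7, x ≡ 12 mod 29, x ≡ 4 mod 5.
M = 7 × 29 × 5 = 1015. M₁ = 145, y₁ ≡ 3 mod 7. M₂ = 35, y₂ ≡ 5 mod 29. M₃ = 203, y₃ ≡ 2 mod 5. x = 5×145×3 + 12×35×5 + 4×203×2 ≡ 824 mod 1015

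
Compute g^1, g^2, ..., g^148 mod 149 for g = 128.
128^1, 128^2, ..., 128^{148} mod 149: [128, 143, 126, 36, 138, 82, 66, 104, 51, 121, 141, 19, 48, 35, 10, 88, 89, 68, 62, 39, 75, 64, 146, 63, 18, 69, 41, 33, 52, 100, 135, 145, 84, 24, 92, 5, 44, 119, 34, 31, 94, 112, 32, 73, 106, 9, 109, 95, 91, 26, 50, 142, 147, 42, 12, 46, 77, 22, 134, 17, 90, 47, 56, 16, 111, 53, 79, 129, 122, 120, 13, 25, 71, 148, 21, 6, 23, 113, 11, 67, 83, 45, 98, 28, 8, 130, 101, 114, 139, 61, 60, 81, 87, 110, 74, 85, 3, 86, 131, 80, 108, 116, 97, 49, 14, 4, 65, 125, 57, 144, 105, 30, 115, 118, 55, 37, 117, 76, 43, 140, 40, 54, 58, 123, 99, 7, 2, 107, 137, 103, 72, 127, 15, 132, 59, 102, 93, 133, 38, 96, 70, 20, 27, 29, 136, 124, 78, 1]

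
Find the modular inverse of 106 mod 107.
Since 107 is prime, by Fermat 106^(-1) ≡ 106^{105} ≡ 106 (mod 107). Verify: 106 × 106 = 11236 ≡ 1 (mod 107)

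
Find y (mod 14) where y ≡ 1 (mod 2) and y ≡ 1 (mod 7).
M = 2 × 7 = 14. M₁ = 7, y₁ ≡ 1 (mod 2). M₂ = 2, y₂ ≡ 4 (mod 7). y = 1×7×1 + 1×2×4 ≡ 1 (mod 14)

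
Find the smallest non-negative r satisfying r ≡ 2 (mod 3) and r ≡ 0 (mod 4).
M = 3 × 4 = 12. M₁ = 4, y₁ ≡ 1 (mod 3). M₂ = 3, y₂ ≡ 3 (mod 4). r = 2×4×1 + 0×3×3 ≡ 8 (mod 12)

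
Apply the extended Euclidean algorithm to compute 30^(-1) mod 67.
Extended GCD: 30(-29) + 67(13) = 1. So 30^(-1) ≡ -29 ≡ 38 (mod 67). Verify: 30 × 38 = 1140 ≡ 1 (mod 67)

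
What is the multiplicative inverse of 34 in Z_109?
Since 109 is prime, by Fermat 34^(-1) ≡ 34^{107} ≡ 93 (mod 109). Verify: 34 × 93 = 3162 ≡ 1 (mod 109)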